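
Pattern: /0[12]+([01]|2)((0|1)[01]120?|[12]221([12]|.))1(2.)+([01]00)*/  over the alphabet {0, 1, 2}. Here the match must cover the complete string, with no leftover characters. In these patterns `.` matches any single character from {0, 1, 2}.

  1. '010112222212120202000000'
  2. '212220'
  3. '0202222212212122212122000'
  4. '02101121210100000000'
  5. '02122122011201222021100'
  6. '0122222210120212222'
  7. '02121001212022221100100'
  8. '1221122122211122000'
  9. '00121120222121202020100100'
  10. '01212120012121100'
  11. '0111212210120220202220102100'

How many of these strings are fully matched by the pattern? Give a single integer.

3

1 → no match
2 → no match — must start with '0'
3 → no match
4 → no match
5 → match
6 → match
7 → no match
8 → no match — must start with '0'
9 → no match
10 → match
11 → no match
Total matched: 3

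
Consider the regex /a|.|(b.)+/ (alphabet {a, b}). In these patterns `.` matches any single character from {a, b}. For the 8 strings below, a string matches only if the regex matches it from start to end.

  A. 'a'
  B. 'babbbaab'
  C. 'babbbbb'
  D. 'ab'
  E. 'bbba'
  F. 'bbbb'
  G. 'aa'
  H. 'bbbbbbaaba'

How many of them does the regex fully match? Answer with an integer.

3

A → match
B → no match
C → no match
D → no match
E → match
F → match
G → no match
H → no match
Total matched: 3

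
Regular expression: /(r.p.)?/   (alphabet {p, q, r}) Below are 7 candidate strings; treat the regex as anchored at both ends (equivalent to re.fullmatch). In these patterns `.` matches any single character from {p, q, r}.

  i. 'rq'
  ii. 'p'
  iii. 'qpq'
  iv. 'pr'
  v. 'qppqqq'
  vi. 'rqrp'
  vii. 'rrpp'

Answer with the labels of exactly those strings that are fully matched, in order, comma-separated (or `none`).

i → no match
ii → no match
iii → no match
iv → no match
v → no match
vi → no match
vii → match

vii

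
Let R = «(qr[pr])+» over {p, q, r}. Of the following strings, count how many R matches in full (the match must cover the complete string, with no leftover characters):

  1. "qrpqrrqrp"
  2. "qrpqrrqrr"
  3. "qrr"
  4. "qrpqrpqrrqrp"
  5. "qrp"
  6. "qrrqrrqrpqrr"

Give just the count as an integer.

1 → match
2 → match
3 → match
4 → match
5 → match
6 → match
Total matched: 6

6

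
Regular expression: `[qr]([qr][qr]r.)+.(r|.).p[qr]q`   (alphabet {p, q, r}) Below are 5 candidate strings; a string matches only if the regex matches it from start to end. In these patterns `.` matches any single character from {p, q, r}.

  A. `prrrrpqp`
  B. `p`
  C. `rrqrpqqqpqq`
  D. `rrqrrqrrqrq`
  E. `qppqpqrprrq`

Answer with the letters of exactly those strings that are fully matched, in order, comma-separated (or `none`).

A → no match — must end with `q`
B → no match — must end with `q`
C → match
D → no match
E → no match

C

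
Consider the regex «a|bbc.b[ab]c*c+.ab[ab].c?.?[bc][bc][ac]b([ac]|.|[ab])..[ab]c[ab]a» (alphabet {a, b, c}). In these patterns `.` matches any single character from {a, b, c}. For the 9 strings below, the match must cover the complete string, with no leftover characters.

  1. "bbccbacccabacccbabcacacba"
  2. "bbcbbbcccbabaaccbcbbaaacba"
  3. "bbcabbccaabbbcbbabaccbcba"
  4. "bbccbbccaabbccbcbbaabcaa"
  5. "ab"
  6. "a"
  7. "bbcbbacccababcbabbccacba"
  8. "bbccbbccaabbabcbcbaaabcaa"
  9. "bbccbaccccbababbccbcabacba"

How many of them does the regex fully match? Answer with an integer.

1 → match
2 → match
3 → match
4 → match
5 → no match — must end with "a"
6 → match
7 → match
8 → match
9 → match
Total matched: 8

8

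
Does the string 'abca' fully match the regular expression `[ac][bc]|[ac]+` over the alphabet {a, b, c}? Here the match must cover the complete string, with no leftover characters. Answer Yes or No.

No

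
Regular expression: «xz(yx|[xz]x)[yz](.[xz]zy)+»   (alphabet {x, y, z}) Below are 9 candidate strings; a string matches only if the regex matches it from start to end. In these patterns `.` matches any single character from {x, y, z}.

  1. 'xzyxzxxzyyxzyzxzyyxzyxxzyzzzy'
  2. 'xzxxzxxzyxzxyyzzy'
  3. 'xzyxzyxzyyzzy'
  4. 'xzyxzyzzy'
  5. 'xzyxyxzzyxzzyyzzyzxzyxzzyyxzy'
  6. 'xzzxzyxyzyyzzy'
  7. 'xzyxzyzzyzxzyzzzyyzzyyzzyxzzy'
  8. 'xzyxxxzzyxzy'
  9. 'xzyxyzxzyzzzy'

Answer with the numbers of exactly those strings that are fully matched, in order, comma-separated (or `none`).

1 → match
2 → no match
3 → match
4 → match
5 → match
6 → no match
7 → match
8 → no match
9 → match

1, 3, 4, 5, 7, 9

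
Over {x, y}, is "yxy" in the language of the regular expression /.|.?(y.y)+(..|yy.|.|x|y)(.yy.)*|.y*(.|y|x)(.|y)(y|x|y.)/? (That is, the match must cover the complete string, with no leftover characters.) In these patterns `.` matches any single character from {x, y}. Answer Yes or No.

No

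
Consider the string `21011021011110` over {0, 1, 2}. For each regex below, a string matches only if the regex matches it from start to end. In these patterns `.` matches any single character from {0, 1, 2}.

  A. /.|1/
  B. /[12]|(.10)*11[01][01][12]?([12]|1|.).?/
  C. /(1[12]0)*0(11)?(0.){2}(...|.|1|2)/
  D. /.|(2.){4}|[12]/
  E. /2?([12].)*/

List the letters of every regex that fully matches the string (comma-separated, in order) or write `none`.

A → no match
B → match
C → no match
D → no match
E → no match

B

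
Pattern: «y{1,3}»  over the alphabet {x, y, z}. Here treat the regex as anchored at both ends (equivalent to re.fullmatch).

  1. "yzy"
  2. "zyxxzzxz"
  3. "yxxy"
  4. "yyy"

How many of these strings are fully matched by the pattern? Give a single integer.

1 → no match
2 → no match — must start with "y"
3 → no match
4 → match
Total matched: 1

1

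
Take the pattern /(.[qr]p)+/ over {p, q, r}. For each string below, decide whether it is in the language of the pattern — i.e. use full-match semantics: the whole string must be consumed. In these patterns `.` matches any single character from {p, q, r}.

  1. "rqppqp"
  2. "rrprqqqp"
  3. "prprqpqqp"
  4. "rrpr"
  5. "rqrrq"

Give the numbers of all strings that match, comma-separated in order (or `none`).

1, 3

1 → match
2 → no match
3 → match
4 → no match — must end with "p"
5 → no match — must end with "p"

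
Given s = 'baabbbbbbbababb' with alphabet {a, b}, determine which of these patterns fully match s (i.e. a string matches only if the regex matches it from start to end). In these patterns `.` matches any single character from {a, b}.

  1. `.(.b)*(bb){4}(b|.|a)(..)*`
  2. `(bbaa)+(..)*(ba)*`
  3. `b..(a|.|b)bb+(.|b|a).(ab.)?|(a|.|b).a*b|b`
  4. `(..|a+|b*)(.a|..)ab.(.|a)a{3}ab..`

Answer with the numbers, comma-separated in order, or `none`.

3

1 → no match
2 → no match — must start with 'bbaa'
3 → match
4 → no match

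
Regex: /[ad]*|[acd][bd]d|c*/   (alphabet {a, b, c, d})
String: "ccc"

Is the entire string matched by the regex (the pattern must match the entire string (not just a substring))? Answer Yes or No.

Yes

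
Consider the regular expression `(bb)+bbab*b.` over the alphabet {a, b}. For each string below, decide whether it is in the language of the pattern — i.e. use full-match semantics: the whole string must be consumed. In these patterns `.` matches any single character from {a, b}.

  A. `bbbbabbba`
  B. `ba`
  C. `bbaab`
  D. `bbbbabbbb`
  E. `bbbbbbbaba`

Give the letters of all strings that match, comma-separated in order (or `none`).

A, D

A → match
B → no match — must start with `bb`
C → no match
D → match
E → no match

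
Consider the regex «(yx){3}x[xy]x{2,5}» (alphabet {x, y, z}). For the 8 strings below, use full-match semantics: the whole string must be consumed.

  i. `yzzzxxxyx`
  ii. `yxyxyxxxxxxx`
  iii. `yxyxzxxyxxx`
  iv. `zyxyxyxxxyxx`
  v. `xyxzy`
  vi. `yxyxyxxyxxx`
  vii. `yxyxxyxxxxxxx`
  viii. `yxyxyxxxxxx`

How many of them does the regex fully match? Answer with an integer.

i → no match — must start with `yx`
ii → match
iii → no match
iv → no match — must start with `yx`
v → no match — must start with `yx`
vi → match
vii → no match
viii → match
Total matched: 3

3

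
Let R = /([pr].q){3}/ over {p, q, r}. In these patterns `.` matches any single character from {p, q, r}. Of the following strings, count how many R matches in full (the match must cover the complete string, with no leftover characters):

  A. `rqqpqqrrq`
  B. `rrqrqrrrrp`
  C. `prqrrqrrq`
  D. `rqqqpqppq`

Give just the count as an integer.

A → match
B → no match — must end with `q`
C → match
D → no match
Total matched: 2

2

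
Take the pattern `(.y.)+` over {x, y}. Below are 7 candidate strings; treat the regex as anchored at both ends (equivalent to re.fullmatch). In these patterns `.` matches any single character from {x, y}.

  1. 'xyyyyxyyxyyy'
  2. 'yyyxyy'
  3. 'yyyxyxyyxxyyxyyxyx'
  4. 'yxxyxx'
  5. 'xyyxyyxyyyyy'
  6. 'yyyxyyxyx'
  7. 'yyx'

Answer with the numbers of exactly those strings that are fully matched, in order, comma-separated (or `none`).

1, 2, 3, 5, 6, 7

1 → match
2 → match
3 → match
4 → no match
5 → match
6 → match
7 → match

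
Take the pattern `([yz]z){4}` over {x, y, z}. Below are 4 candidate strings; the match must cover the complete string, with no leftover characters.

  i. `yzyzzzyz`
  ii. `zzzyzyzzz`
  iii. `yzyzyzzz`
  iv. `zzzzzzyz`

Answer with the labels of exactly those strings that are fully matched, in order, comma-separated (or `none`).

i, iii, iv

i → match
ii → no match
iii → match
iv → match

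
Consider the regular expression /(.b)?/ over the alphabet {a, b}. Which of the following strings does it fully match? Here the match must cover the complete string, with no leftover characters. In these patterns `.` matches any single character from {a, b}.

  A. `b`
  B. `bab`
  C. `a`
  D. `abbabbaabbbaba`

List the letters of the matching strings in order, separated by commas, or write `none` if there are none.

A → no match
B → no match
C → no match
D → no match

none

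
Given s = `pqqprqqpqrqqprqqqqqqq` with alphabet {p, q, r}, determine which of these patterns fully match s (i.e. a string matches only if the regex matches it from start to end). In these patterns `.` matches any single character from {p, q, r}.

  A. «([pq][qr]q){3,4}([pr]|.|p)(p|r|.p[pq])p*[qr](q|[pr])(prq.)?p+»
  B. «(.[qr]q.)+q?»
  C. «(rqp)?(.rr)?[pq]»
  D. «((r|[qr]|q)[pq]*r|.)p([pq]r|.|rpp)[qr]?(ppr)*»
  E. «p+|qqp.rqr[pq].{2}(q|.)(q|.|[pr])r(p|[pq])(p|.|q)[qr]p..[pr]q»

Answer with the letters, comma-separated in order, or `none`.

B

A → no match — must end with `p`
B → match
C → no match
D → no match
E → no match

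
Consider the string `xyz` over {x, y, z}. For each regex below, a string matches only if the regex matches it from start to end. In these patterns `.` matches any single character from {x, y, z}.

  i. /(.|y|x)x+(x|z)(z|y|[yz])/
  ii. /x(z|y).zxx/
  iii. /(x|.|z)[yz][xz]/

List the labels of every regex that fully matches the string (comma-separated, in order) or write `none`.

i → no match
ii → no match — must end with `zxx`
iii → match

iii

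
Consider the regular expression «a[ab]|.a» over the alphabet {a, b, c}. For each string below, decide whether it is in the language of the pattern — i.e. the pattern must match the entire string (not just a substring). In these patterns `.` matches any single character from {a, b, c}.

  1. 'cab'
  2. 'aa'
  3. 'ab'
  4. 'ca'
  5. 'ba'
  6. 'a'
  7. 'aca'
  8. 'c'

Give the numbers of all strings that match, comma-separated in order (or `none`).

2, 3, 4, 5

1 → no match
2 → match
3 → match
4 → match
5 → match
6 → no match
7 → no match
8 → no match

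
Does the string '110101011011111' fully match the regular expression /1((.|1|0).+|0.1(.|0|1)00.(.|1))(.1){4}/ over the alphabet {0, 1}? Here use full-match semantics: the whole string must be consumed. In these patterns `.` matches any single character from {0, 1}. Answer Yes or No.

Yes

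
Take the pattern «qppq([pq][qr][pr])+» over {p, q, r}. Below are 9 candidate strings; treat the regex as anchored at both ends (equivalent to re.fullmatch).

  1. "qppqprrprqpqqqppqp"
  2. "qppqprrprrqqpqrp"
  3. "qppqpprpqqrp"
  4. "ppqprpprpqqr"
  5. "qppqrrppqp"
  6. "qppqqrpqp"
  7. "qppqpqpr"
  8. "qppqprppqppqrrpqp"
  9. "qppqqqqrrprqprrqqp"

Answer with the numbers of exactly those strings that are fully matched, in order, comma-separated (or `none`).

1 → no match
2 → match
3 → no match
4 → no match — must start with "qppq"
5 → no match
6 → no match
7 → no match
8 → no match
9 → no match

2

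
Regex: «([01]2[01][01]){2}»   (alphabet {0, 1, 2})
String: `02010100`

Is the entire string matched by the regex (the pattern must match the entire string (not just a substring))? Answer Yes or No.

No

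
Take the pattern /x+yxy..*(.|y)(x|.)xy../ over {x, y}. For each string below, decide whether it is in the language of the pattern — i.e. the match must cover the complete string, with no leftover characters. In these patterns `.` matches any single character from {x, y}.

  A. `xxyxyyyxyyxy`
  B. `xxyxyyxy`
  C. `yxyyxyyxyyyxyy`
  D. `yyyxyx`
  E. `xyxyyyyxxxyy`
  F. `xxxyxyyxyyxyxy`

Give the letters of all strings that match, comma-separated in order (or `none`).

F

A → no match
B → no match
C → no match — must start with `x`
D → no match — must start with `x`
E → no match
F → match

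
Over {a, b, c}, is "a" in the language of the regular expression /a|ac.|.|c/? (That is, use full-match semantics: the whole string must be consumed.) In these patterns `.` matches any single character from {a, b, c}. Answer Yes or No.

Yes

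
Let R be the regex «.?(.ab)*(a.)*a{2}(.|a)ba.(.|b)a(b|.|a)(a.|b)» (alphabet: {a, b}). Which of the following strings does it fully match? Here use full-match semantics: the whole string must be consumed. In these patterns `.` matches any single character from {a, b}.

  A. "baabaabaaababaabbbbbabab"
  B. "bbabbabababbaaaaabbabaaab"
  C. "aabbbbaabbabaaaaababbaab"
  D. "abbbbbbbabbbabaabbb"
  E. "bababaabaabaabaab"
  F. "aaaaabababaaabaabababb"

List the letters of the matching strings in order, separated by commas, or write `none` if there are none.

none

A → no match
B → no match
C → no match
D → no match
E → no match
F → no match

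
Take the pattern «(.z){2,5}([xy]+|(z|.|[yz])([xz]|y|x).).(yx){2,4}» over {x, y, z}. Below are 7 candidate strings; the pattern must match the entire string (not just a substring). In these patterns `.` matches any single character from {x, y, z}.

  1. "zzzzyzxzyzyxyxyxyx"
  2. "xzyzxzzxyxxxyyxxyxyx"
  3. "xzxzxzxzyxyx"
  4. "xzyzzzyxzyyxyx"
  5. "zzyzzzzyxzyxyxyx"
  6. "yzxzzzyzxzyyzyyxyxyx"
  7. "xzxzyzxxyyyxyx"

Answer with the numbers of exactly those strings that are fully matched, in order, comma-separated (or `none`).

1 → match
2 → no match
3 → match
4 → match
5 → match
6 → match
7 → match

1, 3, 4, 5, 6, 7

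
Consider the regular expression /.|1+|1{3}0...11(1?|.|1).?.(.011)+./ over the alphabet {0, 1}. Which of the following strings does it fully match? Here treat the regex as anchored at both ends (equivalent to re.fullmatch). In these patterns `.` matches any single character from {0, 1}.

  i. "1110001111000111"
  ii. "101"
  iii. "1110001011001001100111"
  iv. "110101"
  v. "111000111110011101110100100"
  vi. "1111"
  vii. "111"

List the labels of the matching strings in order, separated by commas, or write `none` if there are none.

i → match
ii → no match
iii → no match
iv → no match
v → no match
vi → match
vii → match

i, vi, vii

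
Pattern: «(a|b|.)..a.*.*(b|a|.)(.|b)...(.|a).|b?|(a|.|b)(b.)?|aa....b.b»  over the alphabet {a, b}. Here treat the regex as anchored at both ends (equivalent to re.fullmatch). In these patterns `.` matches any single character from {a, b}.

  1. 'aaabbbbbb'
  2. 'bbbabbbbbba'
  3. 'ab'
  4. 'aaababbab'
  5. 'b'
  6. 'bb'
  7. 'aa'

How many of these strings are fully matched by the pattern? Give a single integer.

1. 'aaabbbbbb' → match
2. 'bbbabbbbbba' → match
3. 'ab' → no match
4. 'aaababbab' → match
5. 'b' → match
6. 'bb' → no match
7. 'aa' → no match
Total matched: 4

4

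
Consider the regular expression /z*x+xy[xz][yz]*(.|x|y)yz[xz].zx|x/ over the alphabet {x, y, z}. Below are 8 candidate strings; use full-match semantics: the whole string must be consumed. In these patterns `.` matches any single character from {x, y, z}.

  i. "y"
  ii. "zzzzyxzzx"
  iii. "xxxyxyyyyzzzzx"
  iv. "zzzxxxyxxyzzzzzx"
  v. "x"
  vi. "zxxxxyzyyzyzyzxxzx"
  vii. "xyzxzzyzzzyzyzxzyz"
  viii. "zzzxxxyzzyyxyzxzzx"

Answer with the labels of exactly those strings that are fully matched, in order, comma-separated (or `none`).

i → no match
ii → no match
iii → match
iv → no match
v → match
vi → match
vii → no match
viii → match

iii, v, vi, viii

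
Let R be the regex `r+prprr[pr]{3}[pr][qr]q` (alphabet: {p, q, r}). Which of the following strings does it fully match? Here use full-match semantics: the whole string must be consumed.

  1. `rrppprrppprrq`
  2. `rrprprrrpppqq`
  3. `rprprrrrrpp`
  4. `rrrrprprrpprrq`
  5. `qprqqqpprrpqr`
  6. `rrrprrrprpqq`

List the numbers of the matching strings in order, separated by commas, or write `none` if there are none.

1 → no match
2 → match
3. `rprprrrrrpp` → no match — must end with `q`
4 → no match
5 → no match — must start with `r`
6. `rrrprrrprpqq` → no match

2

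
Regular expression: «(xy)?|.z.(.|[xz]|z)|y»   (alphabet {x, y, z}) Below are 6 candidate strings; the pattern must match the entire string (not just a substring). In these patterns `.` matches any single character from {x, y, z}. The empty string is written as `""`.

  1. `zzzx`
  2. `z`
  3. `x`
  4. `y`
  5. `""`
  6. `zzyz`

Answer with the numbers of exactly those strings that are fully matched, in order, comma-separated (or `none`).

1 → match
2 → no match
3 → no match
4 → match
5 → match
6 → match

1, 4, 5, 6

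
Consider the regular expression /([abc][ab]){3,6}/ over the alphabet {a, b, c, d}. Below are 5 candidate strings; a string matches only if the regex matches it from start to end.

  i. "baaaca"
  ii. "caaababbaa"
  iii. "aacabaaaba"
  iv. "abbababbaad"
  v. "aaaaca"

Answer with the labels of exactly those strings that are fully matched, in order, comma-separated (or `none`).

i. "baaaca" → match
ii. "caaababbaa" → match
iii. "aacabaaaba" → match
iv. "abbababbaad" → no match
v. "aaaaca" → match

i, ii, iii, v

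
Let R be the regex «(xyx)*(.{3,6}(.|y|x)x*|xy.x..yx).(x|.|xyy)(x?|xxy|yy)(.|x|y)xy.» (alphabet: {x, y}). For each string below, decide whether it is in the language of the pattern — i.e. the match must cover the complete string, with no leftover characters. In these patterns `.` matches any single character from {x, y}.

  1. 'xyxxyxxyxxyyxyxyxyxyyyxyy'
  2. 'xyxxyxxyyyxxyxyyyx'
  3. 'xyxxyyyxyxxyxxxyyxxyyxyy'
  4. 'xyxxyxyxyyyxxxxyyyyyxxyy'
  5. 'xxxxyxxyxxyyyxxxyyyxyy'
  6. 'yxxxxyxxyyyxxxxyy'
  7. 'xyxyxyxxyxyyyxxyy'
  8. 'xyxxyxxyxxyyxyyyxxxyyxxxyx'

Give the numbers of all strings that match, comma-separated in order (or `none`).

1, 7, 8

1 → match
2 → no match
3 → no match
4 → no match
5 → no match
6 → no match
7 → match
8 → match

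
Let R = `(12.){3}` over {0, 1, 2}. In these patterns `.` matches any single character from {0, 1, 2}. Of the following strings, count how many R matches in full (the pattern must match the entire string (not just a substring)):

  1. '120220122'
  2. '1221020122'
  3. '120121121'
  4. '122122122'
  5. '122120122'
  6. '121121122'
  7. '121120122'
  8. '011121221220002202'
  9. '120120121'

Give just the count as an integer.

1. '120220122' → no match
2. '1221020122' → no match
3. '120121121' → match
4. '122122122' → match
5. '122120122' → match
6. '121121122' → match
7. '121120122' → match
8 → no match — must start with '12'
9. '120120121' → match
Total matched: 6

6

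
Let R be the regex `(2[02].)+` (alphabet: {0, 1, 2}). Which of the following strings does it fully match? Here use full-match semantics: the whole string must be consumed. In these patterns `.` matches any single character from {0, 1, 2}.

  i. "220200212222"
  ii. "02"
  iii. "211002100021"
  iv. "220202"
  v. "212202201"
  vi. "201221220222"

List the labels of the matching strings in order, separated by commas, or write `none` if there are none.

i → no match
ii → no match — must start with "2"
iii → no match
iv → match
v → no match
vi → match

iv, vi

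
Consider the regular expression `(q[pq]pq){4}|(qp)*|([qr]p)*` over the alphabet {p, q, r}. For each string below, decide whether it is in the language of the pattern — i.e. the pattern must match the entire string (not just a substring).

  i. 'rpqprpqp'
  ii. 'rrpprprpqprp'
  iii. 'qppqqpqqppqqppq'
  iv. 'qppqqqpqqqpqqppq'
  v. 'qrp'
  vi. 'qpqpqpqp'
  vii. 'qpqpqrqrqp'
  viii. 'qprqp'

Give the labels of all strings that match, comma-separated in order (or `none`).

i → match
ii → no match
iii → no match
iv → match
v → no match
vi → match
vii → no match
viii → no match

i, iv, vi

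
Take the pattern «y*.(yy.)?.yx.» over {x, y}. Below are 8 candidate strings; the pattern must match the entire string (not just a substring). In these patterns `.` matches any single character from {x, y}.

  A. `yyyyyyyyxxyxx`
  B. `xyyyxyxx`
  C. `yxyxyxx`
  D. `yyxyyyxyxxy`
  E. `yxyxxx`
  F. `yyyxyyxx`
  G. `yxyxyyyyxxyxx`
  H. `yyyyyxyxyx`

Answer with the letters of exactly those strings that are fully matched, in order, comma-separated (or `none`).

A, B, F

A → match
B → match
C → no match
D → no match
E → no match
F → match
G → no match
H → no match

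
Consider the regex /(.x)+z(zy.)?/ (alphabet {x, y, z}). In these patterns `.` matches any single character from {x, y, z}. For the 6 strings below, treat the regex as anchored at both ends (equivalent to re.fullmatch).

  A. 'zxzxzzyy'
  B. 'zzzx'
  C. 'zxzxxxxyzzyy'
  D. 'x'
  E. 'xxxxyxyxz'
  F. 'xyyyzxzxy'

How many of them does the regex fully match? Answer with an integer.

2

A. 'zxzxzzyy' → match
B. 'zzzx' → no match
C. 'zxzxxxxyzzyy' → no match
D. 'x' → no match
E. 'xxxxyxyxz' → match
F. 'xyyyzxzxy' → no match
Total matched: 2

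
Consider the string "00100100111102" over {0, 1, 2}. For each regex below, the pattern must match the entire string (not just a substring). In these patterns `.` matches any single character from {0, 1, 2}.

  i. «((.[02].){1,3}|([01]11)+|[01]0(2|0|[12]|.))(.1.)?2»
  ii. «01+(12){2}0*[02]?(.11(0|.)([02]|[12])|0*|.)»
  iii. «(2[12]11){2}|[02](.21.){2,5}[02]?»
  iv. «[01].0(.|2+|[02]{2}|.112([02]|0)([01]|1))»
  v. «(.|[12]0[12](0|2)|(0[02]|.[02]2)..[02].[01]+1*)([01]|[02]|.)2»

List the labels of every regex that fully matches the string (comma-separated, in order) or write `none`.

v

i → no match
ii → no match — must start with "01"
iii → no match
iv → no match
v → match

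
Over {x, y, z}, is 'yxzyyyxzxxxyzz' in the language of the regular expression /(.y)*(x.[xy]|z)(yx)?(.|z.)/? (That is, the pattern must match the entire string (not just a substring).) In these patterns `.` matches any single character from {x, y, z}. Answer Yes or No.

No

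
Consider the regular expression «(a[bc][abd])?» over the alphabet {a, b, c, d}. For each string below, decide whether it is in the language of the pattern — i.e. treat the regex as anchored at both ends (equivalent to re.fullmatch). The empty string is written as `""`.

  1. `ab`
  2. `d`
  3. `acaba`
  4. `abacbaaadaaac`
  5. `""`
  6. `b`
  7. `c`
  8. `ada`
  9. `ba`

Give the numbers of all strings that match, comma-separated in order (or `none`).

1 → no match
2 → no match
3 → no match
4 → no match
5 → match
6 → no match
7 → no match
8 → no match
9 → no match

5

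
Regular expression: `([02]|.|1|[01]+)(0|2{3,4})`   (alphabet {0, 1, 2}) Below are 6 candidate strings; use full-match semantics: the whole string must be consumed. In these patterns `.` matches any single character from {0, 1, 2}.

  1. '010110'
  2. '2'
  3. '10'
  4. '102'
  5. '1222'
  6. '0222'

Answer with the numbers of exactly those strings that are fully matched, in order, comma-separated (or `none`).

1. '010110' → match
2. '2' → no match
3. '10' → match
4. '102' → no match
5. '1222' → match
6. '0222' → match

1, 3, 5, 6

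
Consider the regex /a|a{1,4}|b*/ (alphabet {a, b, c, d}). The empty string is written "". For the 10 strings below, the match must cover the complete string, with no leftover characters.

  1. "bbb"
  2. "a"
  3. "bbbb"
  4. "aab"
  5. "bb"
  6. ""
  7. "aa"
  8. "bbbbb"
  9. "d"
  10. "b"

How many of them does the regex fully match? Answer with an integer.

8

1 → match
2 → match
3 → match
4 → no match
5 → match
6 → match
7 → match
8 → match
9 → no match
10 → match
Total matched: 8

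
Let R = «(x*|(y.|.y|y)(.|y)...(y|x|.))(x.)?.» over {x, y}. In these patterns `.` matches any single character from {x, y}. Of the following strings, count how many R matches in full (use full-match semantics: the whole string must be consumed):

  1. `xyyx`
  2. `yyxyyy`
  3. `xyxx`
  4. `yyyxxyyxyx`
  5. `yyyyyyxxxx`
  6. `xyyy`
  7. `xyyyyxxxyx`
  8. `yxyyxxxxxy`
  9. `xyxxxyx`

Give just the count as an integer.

4

1 → no match
2 → no match
3 → no match
4 → match
5 → match
6 → no match
7 → match
8 → match
9 → no match
Total matched: 4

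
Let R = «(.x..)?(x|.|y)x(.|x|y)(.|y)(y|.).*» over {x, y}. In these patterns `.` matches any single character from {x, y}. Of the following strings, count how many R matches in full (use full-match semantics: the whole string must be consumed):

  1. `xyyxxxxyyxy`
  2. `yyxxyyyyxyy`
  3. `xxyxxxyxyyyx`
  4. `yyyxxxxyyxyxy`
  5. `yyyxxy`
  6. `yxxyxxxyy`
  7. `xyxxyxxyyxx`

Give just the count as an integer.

1. `xyyxxxxyyxy` → no match
2. `yyxxyyyyxyy` → no match
3. `xxyxxxyxyyyx` → match
4 → no match
5. `yyyxxy` → no match
6. `yxxyxxxyy` → match
7. `xyxxyxxyyxx` → no match
Total matched: 2

2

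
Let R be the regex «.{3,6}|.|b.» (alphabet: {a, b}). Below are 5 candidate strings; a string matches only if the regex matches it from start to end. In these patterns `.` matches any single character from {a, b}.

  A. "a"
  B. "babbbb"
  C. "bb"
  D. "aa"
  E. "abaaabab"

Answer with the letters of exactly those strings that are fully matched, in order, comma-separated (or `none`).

A, B, C

A. "a" → match
B. "babbbb" → match
C. "bb" → match
D. "aa" → no match
E. "abaaabab" → no match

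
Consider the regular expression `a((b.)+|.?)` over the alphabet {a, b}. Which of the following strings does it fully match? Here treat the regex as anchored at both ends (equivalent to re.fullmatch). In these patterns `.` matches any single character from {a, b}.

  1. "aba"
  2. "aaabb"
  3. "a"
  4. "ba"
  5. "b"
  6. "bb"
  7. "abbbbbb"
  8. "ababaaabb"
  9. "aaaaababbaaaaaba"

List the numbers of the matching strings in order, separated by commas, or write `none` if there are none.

1 → match
2 → no match
3 → match
4 → no match — must start with "a"
5 → no match — must start with "a"
6 → no match — must start with "a"
7 → match
8 → no match
9 → no match

1, 3, 7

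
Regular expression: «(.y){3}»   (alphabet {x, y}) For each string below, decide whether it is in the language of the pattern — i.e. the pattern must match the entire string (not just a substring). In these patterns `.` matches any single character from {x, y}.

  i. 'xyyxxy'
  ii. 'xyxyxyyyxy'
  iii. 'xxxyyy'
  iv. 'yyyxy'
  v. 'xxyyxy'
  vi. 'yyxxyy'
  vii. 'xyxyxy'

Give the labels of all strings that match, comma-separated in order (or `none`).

i → no match
ii → no match
iii → no match
iv → no match
v → no match
vi → no match
vii → match

vii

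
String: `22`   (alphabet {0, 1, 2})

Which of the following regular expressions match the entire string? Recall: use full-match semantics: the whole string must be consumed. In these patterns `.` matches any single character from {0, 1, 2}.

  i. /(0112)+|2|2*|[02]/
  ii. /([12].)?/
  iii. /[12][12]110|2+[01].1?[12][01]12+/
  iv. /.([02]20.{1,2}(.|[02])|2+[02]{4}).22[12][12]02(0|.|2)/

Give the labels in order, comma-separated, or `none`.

i → match
ii → match
iii → no match
iv → no match

i, ii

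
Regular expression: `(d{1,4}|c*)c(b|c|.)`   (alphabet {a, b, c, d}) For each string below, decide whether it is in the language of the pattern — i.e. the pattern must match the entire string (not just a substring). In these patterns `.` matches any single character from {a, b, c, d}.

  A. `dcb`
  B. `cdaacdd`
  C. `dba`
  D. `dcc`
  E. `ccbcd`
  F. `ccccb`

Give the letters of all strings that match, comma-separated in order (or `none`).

A → match
B → no match
C → no match
D → match
E → no match
F → match

A, D, F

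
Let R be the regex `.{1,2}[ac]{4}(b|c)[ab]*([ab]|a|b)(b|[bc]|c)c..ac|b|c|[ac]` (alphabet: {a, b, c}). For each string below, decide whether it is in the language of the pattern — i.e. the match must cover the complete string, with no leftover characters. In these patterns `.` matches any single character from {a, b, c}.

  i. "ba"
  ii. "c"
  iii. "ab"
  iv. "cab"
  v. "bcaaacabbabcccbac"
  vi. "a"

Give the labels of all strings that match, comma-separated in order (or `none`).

i → no match
ii → match
iii → no match
iv → no match
v → match
vi → match

ii, v, vi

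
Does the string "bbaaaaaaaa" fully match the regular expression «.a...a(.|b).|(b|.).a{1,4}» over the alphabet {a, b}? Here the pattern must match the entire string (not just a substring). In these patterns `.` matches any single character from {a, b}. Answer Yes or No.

No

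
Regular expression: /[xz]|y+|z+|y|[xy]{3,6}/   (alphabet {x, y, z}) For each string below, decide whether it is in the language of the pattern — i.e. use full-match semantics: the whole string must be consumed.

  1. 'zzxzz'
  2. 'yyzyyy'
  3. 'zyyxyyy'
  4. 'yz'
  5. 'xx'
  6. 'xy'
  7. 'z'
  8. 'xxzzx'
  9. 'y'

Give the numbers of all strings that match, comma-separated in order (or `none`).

7, 9

1 → no match
2 → no match
3 → no match
4 → no match
5 → no match
6 → no match
7 → match
8 → no match
9 → match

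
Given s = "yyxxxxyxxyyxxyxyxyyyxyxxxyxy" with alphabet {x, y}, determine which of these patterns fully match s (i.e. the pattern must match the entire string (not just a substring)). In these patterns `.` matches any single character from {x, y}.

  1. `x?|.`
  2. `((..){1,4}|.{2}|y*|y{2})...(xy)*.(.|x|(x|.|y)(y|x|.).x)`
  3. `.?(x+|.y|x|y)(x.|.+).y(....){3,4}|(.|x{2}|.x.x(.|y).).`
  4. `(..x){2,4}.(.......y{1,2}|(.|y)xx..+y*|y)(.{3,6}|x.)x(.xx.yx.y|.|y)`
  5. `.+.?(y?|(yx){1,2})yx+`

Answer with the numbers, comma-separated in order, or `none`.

1 → no match
2 → no match
3 → match
4 → match
5 → no match — must end with "x"

3, 4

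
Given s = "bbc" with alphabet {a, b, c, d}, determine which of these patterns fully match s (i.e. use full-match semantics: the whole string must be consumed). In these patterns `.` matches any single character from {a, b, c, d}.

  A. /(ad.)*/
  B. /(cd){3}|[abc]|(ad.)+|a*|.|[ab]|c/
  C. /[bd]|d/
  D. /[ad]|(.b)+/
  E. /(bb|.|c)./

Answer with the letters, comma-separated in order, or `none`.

E

A → no match
B → no match
C → no match
D → no match
E → match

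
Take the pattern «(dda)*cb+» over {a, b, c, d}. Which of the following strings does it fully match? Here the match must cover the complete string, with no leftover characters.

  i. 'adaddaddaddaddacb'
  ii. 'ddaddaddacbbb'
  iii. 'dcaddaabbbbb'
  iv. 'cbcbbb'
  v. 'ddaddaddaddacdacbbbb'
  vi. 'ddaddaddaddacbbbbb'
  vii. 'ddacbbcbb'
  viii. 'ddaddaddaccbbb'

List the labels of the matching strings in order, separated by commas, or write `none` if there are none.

i → no match
ii → match
iii → no match
iv → no match
v → no match
vi → match
vii → no match
viii → no match

ii, vi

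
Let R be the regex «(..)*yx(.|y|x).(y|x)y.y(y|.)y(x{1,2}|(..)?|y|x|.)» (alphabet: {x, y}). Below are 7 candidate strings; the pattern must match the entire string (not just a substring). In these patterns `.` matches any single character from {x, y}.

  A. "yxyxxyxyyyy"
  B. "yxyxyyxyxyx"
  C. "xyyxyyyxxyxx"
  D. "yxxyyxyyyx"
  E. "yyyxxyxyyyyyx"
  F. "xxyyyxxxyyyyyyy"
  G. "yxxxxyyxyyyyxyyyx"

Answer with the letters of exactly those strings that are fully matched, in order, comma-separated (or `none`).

A. "yxyxxyxyyyy" → match
B. "yxyxyyxyxyx" → match
C. "xyyxyyyxxyxx" → no match
D. "yxxyyxyyyx" → no match
E → match
F → match
G → match

A, B, E, F, G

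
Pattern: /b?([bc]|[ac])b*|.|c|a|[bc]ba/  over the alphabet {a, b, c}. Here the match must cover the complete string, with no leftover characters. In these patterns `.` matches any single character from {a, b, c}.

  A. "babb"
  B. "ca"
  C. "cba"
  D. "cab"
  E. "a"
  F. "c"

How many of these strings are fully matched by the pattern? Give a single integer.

4

A → match
B → no match
C → match
D → no match
E → match
F → match
Total matched: 4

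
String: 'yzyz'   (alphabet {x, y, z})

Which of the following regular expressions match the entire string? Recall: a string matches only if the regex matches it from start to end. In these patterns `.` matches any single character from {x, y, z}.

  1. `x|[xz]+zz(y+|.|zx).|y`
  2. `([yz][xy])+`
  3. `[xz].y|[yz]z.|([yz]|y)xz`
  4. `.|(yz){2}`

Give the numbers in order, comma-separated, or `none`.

4

1 → no match
2 → no match
3 → no match
4 → match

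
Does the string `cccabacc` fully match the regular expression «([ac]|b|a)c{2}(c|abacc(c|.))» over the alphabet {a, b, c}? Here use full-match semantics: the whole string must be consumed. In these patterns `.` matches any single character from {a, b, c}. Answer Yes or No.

No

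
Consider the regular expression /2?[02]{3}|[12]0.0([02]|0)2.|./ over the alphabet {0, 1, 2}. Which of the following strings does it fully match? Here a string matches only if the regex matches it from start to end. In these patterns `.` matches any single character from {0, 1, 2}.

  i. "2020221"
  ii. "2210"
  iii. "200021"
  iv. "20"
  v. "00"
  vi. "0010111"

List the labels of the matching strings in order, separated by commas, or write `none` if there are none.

i. "2020221" → match
ii. "2210" → no match
iii. "200021" → no match
iv. "20" → no match
v. "00" → no match
vi. "0010111" → no match

i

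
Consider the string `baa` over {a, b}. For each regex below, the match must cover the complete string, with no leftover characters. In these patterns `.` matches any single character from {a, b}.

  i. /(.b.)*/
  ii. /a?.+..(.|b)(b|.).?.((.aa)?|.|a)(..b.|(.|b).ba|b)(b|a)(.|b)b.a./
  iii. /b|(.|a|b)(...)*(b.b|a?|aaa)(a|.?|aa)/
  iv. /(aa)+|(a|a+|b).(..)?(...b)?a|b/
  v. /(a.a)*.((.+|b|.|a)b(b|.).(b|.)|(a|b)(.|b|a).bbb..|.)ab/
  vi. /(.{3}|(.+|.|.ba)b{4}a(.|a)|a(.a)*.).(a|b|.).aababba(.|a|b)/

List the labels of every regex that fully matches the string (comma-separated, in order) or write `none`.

iii, iv

i → no match
ii → no match
iii → match
iv → match
v → no match — must end with `ab`
vi → no match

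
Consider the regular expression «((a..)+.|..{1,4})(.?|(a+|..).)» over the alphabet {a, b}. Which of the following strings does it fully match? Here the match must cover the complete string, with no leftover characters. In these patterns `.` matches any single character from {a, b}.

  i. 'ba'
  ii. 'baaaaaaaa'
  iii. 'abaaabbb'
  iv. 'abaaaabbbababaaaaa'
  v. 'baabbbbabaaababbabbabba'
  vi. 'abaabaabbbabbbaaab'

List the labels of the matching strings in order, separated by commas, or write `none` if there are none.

i, ii, iii

i → match
ii → match
iii → match
iv → no match
v → no match
vi → no match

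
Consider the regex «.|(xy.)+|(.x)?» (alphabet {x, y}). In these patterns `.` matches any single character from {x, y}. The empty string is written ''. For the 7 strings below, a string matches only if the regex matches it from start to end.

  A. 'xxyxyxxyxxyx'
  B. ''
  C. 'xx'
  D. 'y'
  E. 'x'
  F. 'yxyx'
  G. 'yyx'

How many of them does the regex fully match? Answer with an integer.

A → no match
B → match
C → match
D → match
E → match
F → no match
G → no match
Total matched: 4

4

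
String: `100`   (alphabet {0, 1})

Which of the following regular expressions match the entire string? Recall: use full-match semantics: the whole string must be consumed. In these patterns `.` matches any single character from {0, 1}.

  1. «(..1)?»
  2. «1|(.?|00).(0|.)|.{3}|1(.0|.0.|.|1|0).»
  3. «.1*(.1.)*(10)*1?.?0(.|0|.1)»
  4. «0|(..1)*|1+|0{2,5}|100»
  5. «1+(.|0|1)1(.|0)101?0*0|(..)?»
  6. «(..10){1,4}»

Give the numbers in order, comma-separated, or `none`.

2, 3, 4

1 → no match
2 → match
3 → match
4 → match
5 → no match
6 → no match — must end with `10`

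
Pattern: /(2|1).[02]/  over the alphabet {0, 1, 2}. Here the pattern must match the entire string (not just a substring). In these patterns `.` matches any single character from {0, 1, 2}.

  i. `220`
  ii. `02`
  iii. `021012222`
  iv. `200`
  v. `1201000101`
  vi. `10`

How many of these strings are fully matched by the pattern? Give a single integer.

2

i → match
ii → no match
iii → no match
iv → match
v → no match
vi → no match
Total matched: 2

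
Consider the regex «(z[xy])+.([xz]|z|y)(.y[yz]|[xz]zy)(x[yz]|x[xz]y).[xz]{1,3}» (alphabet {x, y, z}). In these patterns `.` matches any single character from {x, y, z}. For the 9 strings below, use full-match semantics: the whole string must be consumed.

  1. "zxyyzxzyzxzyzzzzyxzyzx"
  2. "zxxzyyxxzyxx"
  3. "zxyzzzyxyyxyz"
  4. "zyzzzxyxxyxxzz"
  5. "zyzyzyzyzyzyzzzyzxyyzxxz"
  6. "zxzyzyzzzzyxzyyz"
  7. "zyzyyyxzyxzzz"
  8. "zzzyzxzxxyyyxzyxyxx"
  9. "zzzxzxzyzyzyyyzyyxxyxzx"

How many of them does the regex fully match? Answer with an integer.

2

1 → no match
2. "zxxzyyxxzyxx" → no match
3 → no match
4 → no match
5 → no match
6 → match
7 → match
8 → no match
9 → no match
Total matched: 2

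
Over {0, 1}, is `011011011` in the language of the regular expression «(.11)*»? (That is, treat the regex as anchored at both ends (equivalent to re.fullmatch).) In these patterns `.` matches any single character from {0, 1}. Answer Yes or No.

Yes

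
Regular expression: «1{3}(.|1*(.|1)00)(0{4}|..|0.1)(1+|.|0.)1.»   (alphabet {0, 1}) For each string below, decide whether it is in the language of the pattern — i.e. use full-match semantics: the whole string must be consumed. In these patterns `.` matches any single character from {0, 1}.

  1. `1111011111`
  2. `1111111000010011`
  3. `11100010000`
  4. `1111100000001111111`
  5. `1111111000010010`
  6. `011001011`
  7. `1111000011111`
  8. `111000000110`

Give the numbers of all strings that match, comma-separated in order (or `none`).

1 → match
2 → match
3 → no match
4 → match
5 → match
6 → no match — must start with `1`
7 → match
8 → match

1, 2, 4, 5, 7, 8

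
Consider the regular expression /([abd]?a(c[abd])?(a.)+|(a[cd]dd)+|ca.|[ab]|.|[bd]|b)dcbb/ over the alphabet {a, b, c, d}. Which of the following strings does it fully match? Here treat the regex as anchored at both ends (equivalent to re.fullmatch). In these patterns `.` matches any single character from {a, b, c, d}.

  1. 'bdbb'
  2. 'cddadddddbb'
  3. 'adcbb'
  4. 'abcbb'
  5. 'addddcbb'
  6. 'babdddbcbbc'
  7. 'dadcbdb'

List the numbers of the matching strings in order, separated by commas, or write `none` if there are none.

1 → no match — must end with 'dcbb'
2 → no match — must end with 'dcbb'
3 → match
4 → no match — must end with 'dcbb'
5 → match
6 → no match — must end with 'dcbb'
7 → no match — must end with 'dcbb'

3, 5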